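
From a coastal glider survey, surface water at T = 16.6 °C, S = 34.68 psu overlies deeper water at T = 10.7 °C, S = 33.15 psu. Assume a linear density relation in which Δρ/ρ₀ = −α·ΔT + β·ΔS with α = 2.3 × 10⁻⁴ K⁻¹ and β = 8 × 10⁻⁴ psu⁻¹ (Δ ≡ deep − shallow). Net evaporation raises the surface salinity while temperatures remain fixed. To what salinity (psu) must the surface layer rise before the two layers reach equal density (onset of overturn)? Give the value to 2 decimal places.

34.85 psu

Neutral buoyancy requires −α(T_deep − T_surf) + β(S_deep − S_surf′) = 0.
S_surf′ = S_deep − (α/β)·ΔT = 33.15 − (2.3 × 10⁻⁴/8 × 10⁻⁴)·(-5.9) = 34.8462 psu.
Increase required: 34.8462 − 34.68 = 0.1662 psu.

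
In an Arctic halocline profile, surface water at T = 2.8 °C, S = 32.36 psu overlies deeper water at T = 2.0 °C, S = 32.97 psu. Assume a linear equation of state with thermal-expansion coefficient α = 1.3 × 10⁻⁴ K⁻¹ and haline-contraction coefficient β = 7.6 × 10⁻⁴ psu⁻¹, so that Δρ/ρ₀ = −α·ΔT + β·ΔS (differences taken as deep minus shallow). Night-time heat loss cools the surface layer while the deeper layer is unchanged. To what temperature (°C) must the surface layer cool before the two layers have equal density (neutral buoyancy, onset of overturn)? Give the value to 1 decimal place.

-1.6 °C

Neutral buoyancy requires Δρ = 0, i.e. −α(T_deep − T_surf′) + β(S_deep − S_surf) = 0.
T_surf′ = T_deep − (β/α)·ΔS = 2.0 − (7.6 × 10⁻⁴/1.3 × 10⁻⁴)·(+0.61) = -1.566 °C.
Cooling required: 2.8 − (-1.566) = 4.366 °C.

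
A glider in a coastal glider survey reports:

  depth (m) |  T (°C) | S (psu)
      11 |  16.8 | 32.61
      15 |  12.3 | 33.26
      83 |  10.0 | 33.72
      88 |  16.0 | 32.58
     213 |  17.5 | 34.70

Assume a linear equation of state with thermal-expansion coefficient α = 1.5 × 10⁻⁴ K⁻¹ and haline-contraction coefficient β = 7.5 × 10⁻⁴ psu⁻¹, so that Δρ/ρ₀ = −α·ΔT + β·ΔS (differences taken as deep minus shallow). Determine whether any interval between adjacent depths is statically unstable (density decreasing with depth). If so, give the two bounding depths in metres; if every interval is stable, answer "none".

Evaluate Δρ/ρ₀ = −αΔT + βΔS across each adjacent pair:
  11–15 m: −αΔT+βΔS = −(1.5 × 10⁻⁴)(-4.5)+(7.5 × 10⁻⁴)(+0.65) = 1.2 × 10⁻³ → stable
  15–83 m: −αΔT+βΔS = −(1.5 × 10⁻⁴)(-2.3)+(7.5 × 10⁻⁴)(+0.46) = 6.9 × 10⁻⁴ → stable
  83–88 m: −αΔT+βΔS = −(1.5 × 10⁻⁴)(+6.0)+(7.5 × 10⁻⁴)(-1.14) = -1.8 × 10⁻³ → UNSTABLE
  88–213 m: −αΔT+βΔS = −(1.5 × 10⁻⁴)(+1.5)+(7.5 × 10⁻⁴)(+2.12) = 1.4 × 10⁻³ → stable
The 83–88 m interval has Δρ < 0: lighter water underlies denser water.

83–88 m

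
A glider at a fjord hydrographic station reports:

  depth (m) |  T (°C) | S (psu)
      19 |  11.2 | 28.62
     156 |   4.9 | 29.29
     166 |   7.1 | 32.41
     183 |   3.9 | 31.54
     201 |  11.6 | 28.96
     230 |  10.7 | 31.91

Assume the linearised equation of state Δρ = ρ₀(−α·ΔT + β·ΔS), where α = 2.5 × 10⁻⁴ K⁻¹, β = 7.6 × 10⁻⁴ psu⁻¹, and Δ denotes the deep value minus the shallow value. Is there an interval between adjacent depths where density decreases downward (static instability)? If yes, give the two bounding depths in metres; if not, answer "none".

Evaluate Δρ/ρ₀ = −αΔT + βΔS across each adjacent pair:
  19–156 m: −αΔT+βΔS = −(2.5 × 10⁻⁴)(-6.3)+(7.6 × 10⁻⁴)(+0.67) = 2.1 × 10⁻³ → stable
  156–166 m: −αΔT+βΔS = −(2.5 × 10⁻⁴)(+2.2)+(7.6 × 10⁻⁴)(+3.12) = 1.8 × 10⁻³ → stable
  166–183 m: −αΔT+βΔS = −(2.5 × 10⁻⁴)(-3.2)+(7.6 × 10⁻⁴)(-0.87) = 1.4 × 10⁻⁴ → stable
  183–201 m: −αΔT+βΔS = −(2.5 × 10⁻⁴)(+7.7)+(7.6 × 10⁻⁴)(-2.58) = -3.9 × 10⁻³ → UNSTABLE
  201–230 m: −αΔT+βΔS = −(2.5 × 10⁻⁴)(-0.9)+(7.6 × 10⁻⁴)(+2.95) = 2.5 × 10⁻³ → stable
The 183–201 m interval has Δρ < 0: lighter water underlies denser water.

183–201 m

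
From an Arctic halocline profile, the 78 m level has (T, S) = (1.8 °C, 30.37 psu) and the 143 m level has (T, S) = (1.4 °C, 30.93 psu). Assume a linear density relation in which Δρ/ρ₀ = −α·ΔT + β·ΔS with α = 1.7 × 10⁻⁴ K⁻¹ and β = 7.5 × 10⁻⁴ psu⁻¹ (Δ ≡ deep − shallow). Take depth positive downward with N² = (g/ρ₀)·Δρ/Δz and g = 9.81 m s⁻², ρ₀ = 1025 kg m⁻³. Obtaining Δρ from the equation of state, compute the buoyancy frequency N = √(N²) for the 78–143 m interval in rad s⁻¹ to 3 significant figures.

8.58 × 10⁻³ rad s⁻¹

ΔT = -0.4 K, ΔS = +0.56 psu (deep − shallow).
Δρ/ρ₀ = −αΔT + βΔS = 6.80 × 10⁻⁵ + 4.20 × 10⁻⁴ = 4.88 × 10⁻⁴, so Δρ ≈ 0.5002 kg m⁻³.
N² = (g/ρ₀)·Δρ/Δz = g·(Δρ/ρ₀)/Δz = 9.81 × 4.88 × 10⁻⁴ / 65 = 7.3650 × 10⁻⁵ s⁻².
N = √(7.3650 × 10⁻⁵) = 8.5820 × 10⁻³ rad s⁻¹ ≈ 8.58 × 10⁻³ rad s⁻¹.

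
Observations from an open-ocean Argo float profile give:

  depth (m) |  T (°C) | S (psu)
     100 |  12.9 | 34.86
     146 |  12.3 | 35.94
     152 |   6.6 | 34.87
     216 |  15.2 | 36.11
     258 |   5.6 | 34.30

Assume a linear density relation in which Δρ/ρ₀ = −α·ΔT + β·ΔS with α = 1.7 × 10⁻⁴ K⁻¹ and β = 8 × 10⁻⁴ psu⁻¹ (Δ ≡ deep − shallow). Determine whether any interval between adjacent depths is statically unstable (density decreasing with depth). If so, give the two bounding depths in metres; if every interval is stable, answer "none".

Evaluate Δρ/ρ₀ = −αΔT + βΔS across each adjacent pair:
  100–146 m: −αΔT+βΔS = −(1.7 × 10⁻⁴)(-0.6)+(8 × 10⁻⁴)(+1.08) = 9.7 × 10⁻⁴ → stable
  146–152 m: −αΔT+βΔS = −(1.7 × 10⁻⁴)(-5.7)+(8 × 10⁻⁴)(-1.07) = 1.1 × 10⁻⁴ → stable
  152–216 m: −αΔT+βΔS = −(1.7 × 10⁻⁴)(+8.6)+(8 × 10⁻⁴)(+1.24) = -4.7 × 10⁻⁴ → UNSTABLE
  216–258 m: −αΔT+βΔS = −(1.7 × 10⁻⁴)(-9.6)+(8 × 10⁻⁴)(-1.81) = 1.8 × 10⁻⁴ → stable
The 152–216 m interval has Δρ < 0: lighter water underlies denser water.

152–216 m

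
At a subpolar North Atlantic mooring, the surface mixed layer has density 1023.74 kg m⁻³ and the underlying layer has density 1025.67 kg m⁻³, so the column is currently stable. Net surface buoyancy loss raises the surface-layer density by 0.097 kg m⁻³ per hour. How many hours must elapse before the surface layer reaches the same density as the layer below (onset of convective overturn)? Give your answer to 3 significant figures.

Density deficit of the surface layer: 1025.67 − 1023.74 = 1.93 kg m⁻³.
Required change = 1.93 / 0.097 = 19.9 hours.

19.9 hours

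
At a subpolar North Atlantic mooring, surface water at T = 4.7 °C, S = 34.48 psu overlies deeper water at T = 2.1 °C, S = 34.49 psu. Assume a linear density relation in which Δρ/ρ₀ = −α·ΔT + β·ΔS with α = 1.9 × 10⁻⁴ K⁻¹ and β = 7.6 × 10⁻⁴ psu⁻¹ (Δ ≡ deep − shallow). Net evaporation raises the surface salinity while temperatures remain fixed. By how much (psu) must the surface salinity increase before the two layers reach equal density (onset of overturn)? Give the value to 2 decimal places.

0.66 psu

Neutral buoyancy requires −α(T_deep − T_surf) + β(S_deep − S_surf′) = 0.
S_surf′ = S_deep − (α/β)·ΔT = 34.49 − (1.9 × 10⁻⁴/7.6 × 10⁻⁴)·(-2.6) = 35.1400 psu.
Increase required: 35.1400 − 34.48 = 0.6600 psu.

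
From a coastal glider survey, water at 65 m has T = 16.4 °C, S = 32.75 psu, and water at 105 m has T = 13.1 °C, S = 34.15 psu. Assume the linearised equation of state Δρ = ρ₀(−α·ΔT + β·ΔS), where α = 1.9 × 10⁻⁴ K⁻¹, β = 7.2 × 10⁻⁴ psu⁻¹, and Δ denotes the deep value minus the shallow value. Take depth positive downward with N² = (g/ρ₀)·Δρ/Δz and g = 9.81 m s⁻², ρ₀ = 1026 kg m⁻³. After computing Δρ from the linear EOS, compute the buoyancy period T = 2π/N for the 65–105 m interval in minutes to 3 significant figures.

ΔT = -3.3 K, ΔS = +1.40 psu (deep − shallow).
Δρ/ρ₀ = −αΔT + βΔS = 6.27 × 10⁻⁴ + 1.008 × 10⁻³ = 1.635 × 10⁻³, so Δρ ≈ 1.678 kg m⁻³.
N² = (g/ρ₀)·Δρ/Δz = g·(Δρ/ρ₀)/Δz = 9.81 × 1.635 × 10⁻³ / 40 = 4.0098 × 10⁻⁴ s⁻².
N = √(4.0098 × 10⁻⁴) = 0.020024 rad s⁻¹ → T = 2π/N = 313.78 s = 5.2297 min ≈ 5.23 min.

5.23 min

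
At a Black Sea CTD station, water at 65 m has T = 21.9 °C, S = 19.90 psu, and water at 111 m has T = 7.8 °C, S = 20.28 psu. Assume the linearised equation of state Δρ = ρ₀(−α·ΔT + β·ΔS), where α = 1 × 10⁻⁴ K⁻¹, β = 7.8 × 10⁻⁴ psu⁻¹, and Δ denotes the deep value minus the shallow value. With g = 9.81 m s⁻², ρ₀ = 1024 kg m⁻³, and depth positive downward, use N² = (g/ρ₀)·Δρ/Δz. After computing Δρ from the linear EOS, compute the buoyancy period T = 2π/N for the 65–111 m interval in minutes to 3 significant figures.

ΔT = -14.1 K, ΔS = +0.38 psu (deep − shallow).
Δρ/ρ₀ = −αΔT + βΔS = 1.41 × 10⁻³ + 2.964 × 10⁻⁴ = 1.7064 × 10⁻³, so Δρ ≈ 1.747 kg m⁻³.
N² = (g/ρ₀)·Δρ/Δz = g·(Δρ/ρ₀)/Δz = 9.81 × 1.7064 × 10⁻³ / 46 = 3.6391 × 10⁻⁴ s⁻².
N = √(3.6391 × 10⁻⁴) = 0.019076 rad s⁻¹ → T = 2π/N = 329.38 s = 5.4897 min ≈ 5.49 min.

5.49 min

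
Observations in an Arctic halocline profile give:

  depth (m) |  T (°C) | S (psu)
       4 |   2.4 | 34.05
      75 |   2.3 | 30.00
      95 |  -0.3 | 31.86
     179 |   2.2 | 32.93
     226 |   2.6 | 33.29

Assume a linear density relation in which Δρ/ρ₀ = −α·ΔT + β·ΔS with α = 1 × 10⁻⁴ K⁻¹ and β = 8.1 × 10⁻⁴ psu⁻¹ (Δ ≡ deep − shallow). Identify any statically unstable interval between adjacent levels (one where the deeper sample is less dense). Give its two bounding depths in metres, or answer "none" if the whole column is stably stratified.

4–75 m

Evaluate Δρ/ρ₀ = −αΔT + βΔS across each adjacent pair:
  4–75 m: −αΔT+βΔS = −(1 × 10⁻⁴)(-0.1)+(8.1 × 10⁻⁴)(-4.05) = -3.3 × 10⁻³ → UNSTABLE
  75–95 m: −αΔT+βΔS = −(1 × 10⁻⁴)(-2.6)+(8.1 × 10⁻⁴)(+1.86) = 1.8 × 10⁻³ → stable
  95–179 m: −αΔT+βΔS = −(1 × 10⁻⁴)(+2.5)+(8.1 × 10⁻⁴)(+1.07) = 6.2 × 10⁻⁴ → stable
  179–226 m: −αΔT+βΔS = −(1 × 10⁻⁴)(+0.4)+(8.1 × 10⁻⁴)(+0.36) = 2.5 × 10⁻⁴ → stable
The 4–75 m interval has Δρ < 0: lighter water underlies denser water.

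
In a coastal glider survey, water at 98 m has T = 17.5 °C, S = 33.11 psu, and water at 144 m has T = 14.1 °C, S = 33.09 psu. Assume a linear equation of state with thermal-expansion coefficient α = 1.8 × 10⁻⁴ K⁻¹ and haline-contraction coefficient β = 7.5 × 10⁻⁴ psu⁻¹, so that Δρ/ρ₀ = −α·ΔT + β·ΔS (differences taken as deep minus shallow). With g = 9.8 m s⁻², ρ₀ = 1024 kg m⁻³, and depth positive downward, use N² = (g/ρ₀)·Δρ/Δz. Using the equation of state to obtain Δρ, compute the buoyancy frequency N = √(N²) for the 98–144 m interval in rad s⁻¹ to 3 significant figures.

ΔT = -3.4 K, ΔS = -0.02 psu (deep − shallow).
Δρ/ρ₀ = −αΔT + βΔS = 6.12 × 10⁻⁴ − 1.50 × 10⁻⁵ = 5.97 × 10⁻⁴, so Δρ ≈ 0.6113 kg m⁻³.
N² = (g/ρ₀)·Δρ/Δz = g·(Δρ/ρ₀)/Δz = 9.8 × 5.97 × 10⁻⁴ / 46 = 1.2719 × 10⁻⁴ s⁻².
N = √(1.2719 × 10⁻⁴) = 0.011278 rad s⁻¹ ≈ 0.0113 rad s⁻¹.

0.0113 rad s⁻¹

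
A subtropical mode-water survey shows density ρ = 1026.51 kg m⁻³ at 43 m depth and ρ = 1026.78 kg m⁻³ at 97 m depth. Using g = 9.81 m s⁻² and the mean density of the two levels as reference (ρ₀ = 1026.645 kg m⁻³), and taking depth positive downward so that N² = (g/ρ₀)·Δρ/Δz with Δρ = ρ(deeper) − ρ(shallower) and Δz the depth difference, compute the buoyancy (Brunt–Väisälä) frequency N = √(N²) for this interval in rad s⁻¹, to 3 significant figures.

Δρ = 1026.78 − 1026.51 = 0.27 kg m⁻³ over Δz = 97 − 43 = 54 m.
N² = (9.81/1026.645) × (0.27/54) = 4.7777 × 10⁻⁵ s⁻².
N = √(4.7777 × 10⁻⁵) = 6.9121 × 10⁻³ rad s⁻¹ ≈ 6.91 × 10⁻³ rad s⁻¹.

6.91 × 10⁻³ rad s⁻¹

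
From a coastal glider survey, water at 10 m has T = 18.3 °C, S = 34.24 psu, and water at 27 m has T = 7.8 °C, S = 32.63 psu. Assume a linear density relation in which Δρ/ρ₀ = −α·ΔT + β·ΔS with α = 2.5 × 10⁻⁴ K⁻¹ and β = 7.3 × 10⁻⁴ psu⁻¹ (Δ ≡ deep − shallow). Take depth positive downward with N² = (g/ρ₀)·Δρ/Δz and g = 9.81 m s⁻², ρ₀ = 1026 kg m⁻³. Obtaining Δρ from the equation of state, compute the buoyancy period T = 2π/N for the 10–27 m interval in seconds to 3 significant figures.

ΔT = -10.5 K, ΔS = -1.61 psu (deep − shallow).
Δρ/ρ₀ = −αΔT + βΔS = 2.625 × 10⁻³ − 1.1753 × 10⁻³ = 1.4497 × 10⁻³, so Δρ ≈ 1.487 kg m⁻³.
N² = (g/ρ₀)·Δρ/Δz = g·(Δρ/ρ₀)/Δz = 9.81 × 1.4497 × 10⁻³ / 17 = 8.3656 × 10⁻⁴ s⁻².
N = √(8.3656 × 10⁻⁴) = 0.028923 rad s⁻¹ → T = 2π/N = 217.24 s ≈ 217 s.

217 s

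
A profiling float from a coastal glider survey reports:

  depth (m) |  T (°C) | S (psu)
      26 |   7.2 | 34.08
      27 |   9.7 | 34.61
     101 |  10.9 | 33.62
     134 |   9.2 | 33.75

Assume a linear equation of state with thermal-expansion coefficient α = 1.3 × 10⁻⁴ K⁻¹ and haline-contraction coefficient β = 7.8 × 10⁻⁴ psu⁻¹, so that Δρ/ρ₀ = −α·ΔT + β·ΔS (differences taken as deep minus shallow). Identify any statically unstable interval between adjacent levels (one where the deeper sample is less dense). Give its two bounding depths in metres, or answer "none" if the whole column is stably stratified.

Evaluate Δρ/ρ₀ = −αΔT + βΔS across each adjacent pair:
  26–27 m: −αΔT+βΔS = −(1.3 × 10⁻⁴)(+2.5)+(7.8 × 10⁻⁴)(+0.53) = 8.8 × 10⁻⁵ → stable
  27–101 m: −αΔT+βΔS = −(1.3 × 10⁻⁴)(+1.2)+(7.8 × 10⁻⁴)(-0.99) = -9.3 × 10⁻⁴ → UNSTABLE
  101–134 m: −αΔT+βΔS = −(1.3 × 10⁻⁴)(-1.7)+(7.8 × 10⁻⁴)(+0.13) = 3.2 × 10⁻⁴ → stable
The 27–101 m interval has Δρ < 0: lighter water underlies denser water.

27–101 m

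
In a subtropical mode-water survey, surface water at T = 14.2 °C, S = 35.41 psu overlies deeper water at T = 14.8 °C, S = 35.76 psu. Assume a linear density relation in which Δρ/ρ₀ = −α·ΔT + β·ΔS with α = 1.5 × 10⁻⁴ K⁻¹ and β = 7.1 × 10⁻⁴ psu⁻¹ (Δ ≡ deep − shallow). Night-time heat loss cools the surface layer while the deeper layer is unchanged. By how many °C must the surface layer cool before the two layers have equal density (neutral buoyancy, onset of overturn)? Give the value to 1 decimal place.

1.1 °C

Neutral buoyancy requires Δρ = 0, i.e. −α(T_deep − T_surf′) + β(S_deep − S_surf) = 0.
T_surf′ = T_deep − (β/α)·ΔS = 14.8 − (7.1 × 10⁻⁴/1.5 × 10⁻⁴)·(+0.35) = 13.143 °C.
Cooling required: 14.2 − (13.143) = 1.057 °C.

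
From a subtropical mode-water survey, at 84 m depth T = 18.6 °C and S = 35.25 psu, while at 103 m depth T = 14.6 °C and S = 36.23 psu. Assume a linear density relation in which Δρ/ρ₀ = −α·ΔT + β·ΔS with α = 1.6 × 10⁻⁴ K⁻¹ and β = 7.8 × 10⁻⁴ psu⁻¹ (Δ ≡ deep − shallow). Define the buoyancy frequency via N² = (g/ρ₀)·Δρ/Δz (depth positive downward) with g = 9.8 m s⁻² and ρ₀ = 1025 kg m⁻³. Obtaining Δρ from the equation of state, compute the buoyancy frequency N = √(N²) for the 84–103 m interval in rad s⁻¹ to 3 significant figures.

ΔT = -4.0 K, ΔS = +0.98 psu (deep − shallow).
Δρ/ρ₀ = −αΔT + βΔS = 6.40 × 10⁻⁴ + 7.644 × 10⁻⁴ = 1.4044 × 10⁻³, so Δρ ≈ 1.440 kg m⁻³.
N² = (g/ρ₀)·Δρ/Δz = g·(Δρ/ρ₀)/Δz = 9.8 × 1.4044 × 10⁻³ / 19 = 7.2437 × 10⁻⁴ s⁻².
N = √(7.2437 × 10⁻⁴) = 0.026914 rad s⁻¹ ≈ 0.0269 rad s⁻¹.

0.0269 rad s⁻¹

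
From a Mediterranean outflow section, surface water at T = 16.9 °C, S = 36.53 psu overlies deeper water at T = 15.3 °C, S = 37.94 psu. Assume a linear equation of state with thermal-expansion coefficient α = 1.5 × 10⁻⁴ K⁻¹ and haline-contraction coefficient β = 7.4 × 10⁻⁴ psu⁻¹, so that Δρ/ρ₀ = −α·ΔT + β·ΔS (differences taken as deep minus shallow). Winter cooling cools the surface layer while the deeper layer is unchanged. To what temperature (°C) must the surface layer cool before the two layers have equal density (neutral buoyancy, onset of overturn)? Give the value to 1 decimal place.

Neutral buoyancy requires Δρ = 0, i.e. −α(T_deep − T_surf′) + β(S_deep − S_surf) = 0.
T_surf′ = T_deep − (β/α)·ΔS = 15.3 − (7.4 × 10⁻⁴/1.5 × 10⁻⁴)·(+1.41) = 8.344 °C.
Cooling required: 16.9 − (8.344) = 8.556 °C.

8.3 °C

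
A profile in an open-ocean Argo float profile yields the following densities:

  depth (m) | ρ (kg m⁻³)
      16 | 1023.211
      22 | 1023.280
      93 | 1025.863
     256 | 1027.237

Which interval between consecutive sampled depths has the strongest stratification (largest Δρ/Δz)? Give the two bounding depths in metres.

22–93 m

Compute the density gradient over each adjacent pair:
  16–22 m: Δρ/Δz = 0.069/6 = 0.012 kg m⁻⁴
  22–93 m: Δρ/Δz = 2.583/71 = 0.036 kg m⁻⁴
  93–256 m: Δρ/Δz = 1.374/163 = 8.4 × 10⁻³ kg m⁻⁴
The largest gradient is in the 22–93 m interval — the pycnocline.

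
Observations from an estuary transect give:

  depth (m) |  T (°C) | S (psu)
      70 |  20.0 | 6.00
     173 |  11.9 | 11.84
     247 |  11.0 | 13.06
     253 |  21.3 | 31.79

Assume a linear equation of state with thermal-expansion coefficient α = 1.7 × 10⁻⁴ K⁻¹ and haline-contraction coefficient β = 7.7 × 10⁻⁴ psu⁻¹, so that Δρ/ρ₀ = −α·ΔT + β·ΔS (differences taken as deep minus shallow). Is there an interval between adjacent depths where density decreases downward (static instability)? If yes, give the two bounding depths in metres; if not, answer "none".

Evaluate Δρ/ρ₀ = −αΔT + βΔS across each adjacent pair:
  70–173 m: −αΔT+βΔS = −(1.7 × 10⁻⁴)(-8.1)+(7.7 × 10⁻⁴)(+5.84) = 5.9 × 10⁻³ → stable
  173–247 m: −αΔT+βΔS = −(1.7 × 10⁻⁴)(-0.9)+(7.7 × 10⁻⁴)(+1.22) = 1.1 × 10⁻³ → stable
  247–253 m: −αΔT+βΔS = −(1.7 × 10⁻⁴)(+10.3)+(7.7 × 10⁻⁴)(+18.73) = 0.013 → stable
Every interval has Δρ > 0: the column is stably stratified throughout.

none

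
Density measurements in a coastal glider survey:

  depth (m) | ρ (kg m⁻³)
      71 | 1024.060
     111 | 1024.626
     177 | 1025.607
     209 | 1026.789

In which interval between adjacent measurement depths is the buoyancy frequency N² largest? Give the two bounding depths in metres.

Compute the density gradient over each adjacent pair:
  71–111 m: Δρ/Δz = 0.566/40 = 0.014 kg m⁻⁴
  111–177 m: Δρ/Δz = 0.981/66 = 0.015 kg m⁻⁴
  177–209 m: Δρ/Δz = 1.182/32 = 0.037 kg m⁻⁴
The largest gradient is in the 177–209 m interval — the pycnocline.

177–209 m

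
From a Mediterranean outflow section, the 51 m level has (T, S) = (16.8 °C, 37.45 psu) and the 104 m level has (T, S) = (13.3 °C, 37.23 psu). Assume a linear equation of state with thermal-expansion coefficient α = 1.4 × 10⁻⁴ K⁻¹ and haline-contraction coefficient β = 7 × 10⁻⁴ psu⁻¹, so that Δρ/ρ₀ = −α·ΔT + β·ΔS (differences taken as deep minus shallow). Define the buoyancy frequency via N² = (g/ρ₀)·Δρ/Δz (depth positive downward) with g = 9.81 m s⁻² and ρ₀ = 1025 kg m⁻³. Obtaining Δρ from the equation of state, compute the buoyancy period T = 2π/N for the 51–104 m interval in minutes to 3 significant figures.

13.3 min

ΔT = -3.5 K, ΔS = -0.22 psu (deep − shallow).
Δρ/ρ₀ = −αΔT + βΔS = 4.90 × 10⁻⁴ − 1.54 × 10⁻⁴ = 3.36 × 10⁻⁴, so Δρ ≈ 0.3444 kg m⁻³.
N² = (g/ρ₀)·Δρ/Δz = g·(Δρ/ρ₀)/Δz = 9.81 × 3.36 × 10⁻⁴ / 53 = 6.2192 × 10⁻⁵ s⁻².
N = √(6.2192 × 10⁻⁵) = 7.8862 × 10⁻³ rad s⁻¹ → T = 2π/N = 796.73 s = 13.279 min ≈ 13.3 min.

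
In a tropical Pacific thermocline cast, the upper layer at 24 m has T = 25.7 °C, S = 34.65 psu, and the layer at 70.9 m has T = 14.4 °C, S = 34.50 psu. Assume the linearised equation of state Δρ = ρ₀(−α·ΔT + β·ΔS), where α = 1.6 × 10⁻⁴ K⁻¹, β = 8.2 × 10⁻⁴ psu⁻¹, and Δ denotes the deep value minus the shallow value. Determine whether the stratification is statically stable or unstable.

stable

ΔT = 14.4 − 25.7 = -11.3 K and ΔS = 34.50 − 34.65 = -0.15 psu (deep − shallow).
−αΔT = 1.808 × 10⁻³; βΔS = -1.23 × 10⁻⁴; sum Δρ/ρ₀ = 1.685 × 10⁻³.
Δρ/ρ₀ > 0, so Δρ > 0: deeper water is denser → statically stable.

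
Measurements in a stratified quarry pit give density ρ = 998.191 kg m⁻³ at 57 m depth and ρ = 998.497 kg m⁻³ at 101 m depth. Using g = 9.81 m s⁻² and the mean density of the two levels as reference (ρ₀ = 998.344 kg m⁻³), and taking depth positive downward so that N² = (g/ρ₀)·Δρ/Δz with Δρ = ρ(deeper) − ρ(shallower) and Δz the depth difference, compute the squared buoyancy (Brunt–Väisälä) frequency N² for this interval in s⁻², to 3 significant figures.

6.83 × 10⁻⁵ s⁻²

Δρ = 998.497 − 998.191 = 0.306 kg m⁻³ over Δz = 101 − 57 = 44 m.
N² = (9.81/998.344) × (0.306/44) = 6.8337 × 10⁻⁵ s⁻² ≈ 6.83 × 10⁻⁵ s⁻².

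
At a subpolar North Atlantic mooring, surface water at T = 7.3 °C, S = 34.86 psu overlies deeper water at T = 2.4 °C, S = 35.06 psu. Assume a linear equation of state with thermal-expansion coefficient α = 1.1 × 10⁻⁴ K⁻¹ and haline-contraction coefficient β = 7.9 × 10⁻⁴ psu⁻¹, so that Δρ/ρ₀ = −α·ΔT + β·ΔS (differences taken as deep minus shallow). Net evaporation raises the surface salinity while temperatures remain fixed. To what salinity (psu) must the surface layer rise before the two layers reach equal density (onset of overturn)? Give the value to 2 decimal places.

Neutral buoyancy requires −α(T_deep − T_surf) + β(S_deep − S_surf′) = 0.
S_surf′ = S_deep − (α/β)·ΔT = 35.06 − (1.1 × 10⁻⁴/7.9 × 10⁻⁴)·(-4.9) = 35.7423 psu.
Increase required: 35.7423 − 34.86 = 0.8823 psu.

35.74 psu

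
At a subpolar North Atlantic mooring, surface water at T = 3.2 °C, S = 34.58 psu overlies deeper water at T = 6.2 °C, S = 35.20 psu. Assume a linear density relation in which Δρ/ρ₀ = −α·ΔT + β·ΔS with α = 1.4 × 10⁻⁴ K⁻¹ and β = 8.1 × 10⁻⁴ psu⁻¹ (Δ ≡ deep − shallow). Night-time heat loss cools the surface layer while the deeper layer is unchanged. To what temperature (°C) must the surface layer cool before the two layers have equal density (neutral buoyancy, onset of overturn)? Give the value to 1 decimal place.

Neutral buoyancy requires Δρ = 0, i.e. −α(T_deep − T_surf′) + β(S_deep − S_surf) = 0.
T_surf′ = T_deep − (β/α)·ΔS = 6.2 − (8.1 × 10⁻⁴/1.4 × 10⁻⁴)·(+0.62) = 2.613 °C.
Cooling required: 3.2 − (2.613) = 0.587 °C.

2.6 °C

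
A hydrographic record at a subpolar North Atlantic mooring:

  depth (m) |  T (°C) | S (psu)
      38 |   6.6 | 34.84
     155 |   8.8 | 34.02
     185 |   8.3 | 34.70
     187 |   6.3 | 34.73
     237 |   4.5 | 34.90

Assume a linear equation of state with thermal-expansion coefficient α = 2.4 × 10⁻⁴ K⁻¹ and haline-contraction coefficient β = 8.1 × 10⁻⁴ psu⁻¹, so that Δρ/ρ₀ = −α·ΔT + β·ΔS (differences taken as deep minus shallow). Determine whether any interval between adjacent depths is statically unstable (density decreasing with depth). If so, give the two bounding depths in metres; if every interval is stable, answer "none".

Evaluate Δρ/ρ₀ = −αΔT + βΔS across each adjacent pair:
  38–155 m: −αΔT+βΔS = −(2.4 × 10⁻⁴)(+2.2)+(8.1 × 10⁻⁴)(-0.82) = -1.2 × 10⁻³ → UNSTABLE
  155–185 m: −αΔT+βΔS = −(2.4 × 10⁻⁴)(-0.5)+(8.1 × 10⁻⁴)(+0.68) = 6.7 × 10⁻⁴ → stable
  185–187 m: −αΔT+βΔS = −(2.4 × 10⁻⁴)(-2.0)+(8.1 × 10⁻⁴)(+0.03) = 5.0 × 10⁻⁴ → stable
  187–237 m: −αΔT+βΔS = −(2.4 × 10⁻⁴)(-1.8)+(8.1 × 10⁻⁴)(+0.17) = 5.7 × 10⁻⁴ → stable
The 38–155 m interval has Δρ < 0: lighter water underlies denser water.

38–155 m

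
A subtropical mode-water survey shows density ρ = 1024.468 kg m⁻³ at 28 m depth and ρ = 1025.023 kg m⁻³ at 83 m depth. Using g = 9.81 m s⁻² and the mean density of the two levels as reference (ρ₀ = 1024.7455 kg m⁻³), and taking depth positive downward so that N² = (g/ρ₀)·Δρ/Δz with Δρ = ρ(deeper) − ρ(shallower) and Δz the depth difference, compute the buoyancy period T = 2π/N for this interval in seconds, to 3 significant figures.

Δρ = 1025.023 − 1024.468 = 0.555 kg m⁻³ over Δz = 83 − 28 = 55 m.
N² = (9.81/1024.7455) × (0.555/55) = 9.6601 × 10⁻⁵ s⁻².
N = √(9.6601 × 10⁻⁵) = 9.8286 × 10⁻³ rad s⁻¹, so T = 2π/N = 639.28 s ≈ 639 s.

639 s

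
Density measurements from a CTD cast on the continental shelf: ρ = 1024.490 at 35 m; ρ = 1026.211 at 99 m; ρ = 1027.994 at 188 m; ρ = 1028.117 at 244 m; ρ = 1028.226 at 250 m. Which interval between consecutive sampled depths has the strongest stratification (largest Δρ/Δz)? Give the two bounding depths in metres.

Compute the density gradient over each adjacent pair:
  35–99 m: Δρ/Δz = 1.721/64 = 0.027 kg m⁻⁴
  99–188 m: Δρ/Δz = 1.783/89 = 0.020 kg m⁻⁴
  188–244 m: Δρ/Δz = 0.123/56 = 2.2 × 10⁻³ kg m⁻⁴
  244–250 m: Δρ/Δz = 0.109/6 = 0.018 kg m⁻⁴
The largest gradient is in the 35–99 m interval — the pycnocline.

35–99 m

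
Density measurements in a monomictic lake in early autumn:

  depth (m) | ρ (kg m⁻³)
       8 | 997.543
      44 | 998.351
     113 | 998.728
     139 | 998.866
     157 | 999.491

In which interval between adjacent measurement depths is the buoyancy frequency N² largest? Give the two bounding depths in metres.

Compute the density gradient over each adjacent pair:
  8–44 m: Δρ/Δz = 0.808/36 = 0.022 kg m⁻⁴
  44–113 m: Δρ/Δz = 0.377/69 = 5.5 × 10⁻³ kg m⁻⁴
  113–139 m: Δρ/Δz = 0.138/26 = 5.3 × 10⁻³ kg m⁻⁴
  139–157 m: Δρ/Δz = 0.625/18 = 0.035 kg m⁻⁴
The largest gradient is in the 139–157 m interval — the pycnocline.

139–157 m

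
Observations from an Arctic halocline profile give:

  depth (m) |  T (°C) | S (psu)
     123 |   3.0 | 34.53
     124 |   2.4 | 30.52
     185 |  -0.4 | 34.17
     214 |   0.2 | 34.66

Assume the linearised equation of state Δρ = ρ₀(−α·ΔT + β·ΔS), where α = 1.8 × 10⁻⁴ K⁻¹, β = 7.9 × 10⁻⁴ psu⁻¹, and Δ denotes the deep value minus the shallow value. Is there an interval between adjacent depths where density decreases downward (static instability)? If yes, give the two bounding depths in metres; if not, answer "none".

123–124 m

Evaluate Δρ/ρ₀ = −αΔT + βΔS across each adjacent pair:
  123–124 m: −αΔT+βΔS = −(1.8 × 10⁻⁴)(-0.6)+(7.9 × 10⁻⁴)(-4.01) = -3.1 × 10⁻³ → UNSTABLE
  124–185 m: −αΔT+βΔS = −(1.8 × 10⁻⁴)(-2.8)+(7.9 × 10⁻⁴)(+3.65) = 3.4 × 10⁻³ → stable
  185–214 m: −αΔT+βΔS = −(1.8 × 10⁻⁴)(+0.6)+(7.9 × 10⁻⁴)(+0.49) = 2.8 × 10⁻⁴ → stable
The 123–124 m interval has Δρ < 0: lighter water underlies denser water.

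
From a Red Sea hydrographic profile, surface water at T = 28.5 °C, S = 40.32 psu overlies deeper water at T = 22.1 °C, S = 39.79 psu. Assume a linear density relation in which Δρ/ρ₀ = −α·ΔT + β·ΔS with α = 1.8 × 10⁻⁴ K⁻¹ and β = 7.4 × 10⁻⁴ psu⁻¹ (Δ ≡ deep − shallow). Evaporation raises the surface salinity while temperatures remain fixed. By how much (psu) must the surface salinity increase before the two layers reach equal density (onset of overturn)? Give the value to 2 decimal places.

1.03 psu

Neutral buoyancy requires −α(T_deep − T_surf) + β(S_deep − S_surf′) = 0.
S_surf′ = S_deep − (α/β)·ΔT = 39.79 − (1.8 × 10⁻⁴/7.4 × 10⁻⁴)·(-6.4) = 41.3468 psu.
Increase required: 41.3468 − 40.32 = 1.0268 psu.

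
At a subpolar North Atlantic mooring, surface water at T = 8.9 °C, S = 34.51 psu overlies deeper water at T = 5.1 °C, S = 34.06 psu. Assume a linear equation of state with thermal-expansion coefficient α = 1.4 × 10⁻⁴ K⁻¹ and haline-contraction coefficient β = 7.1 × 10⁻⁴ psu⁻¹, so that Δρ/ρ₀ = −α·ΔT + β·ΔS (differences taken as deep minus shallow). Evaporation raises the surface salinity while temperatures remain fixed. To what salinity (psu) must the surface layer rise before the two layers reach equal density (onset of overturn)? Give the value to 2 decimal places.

Neutral buoyancy requires −α(T_deep − T_surf) + β(S_deep − S_surf′) = 0.
S_surf′ = S_deep − (α/β)·ΔT = 34.06 − (1.4 × 10⁻⁴/7.1 × 10⁻⁴)·(-3.8) = 34.8093 psu.
Increase required: 34.8093 − 34.51 = 0.2993 psu.

34.81 psu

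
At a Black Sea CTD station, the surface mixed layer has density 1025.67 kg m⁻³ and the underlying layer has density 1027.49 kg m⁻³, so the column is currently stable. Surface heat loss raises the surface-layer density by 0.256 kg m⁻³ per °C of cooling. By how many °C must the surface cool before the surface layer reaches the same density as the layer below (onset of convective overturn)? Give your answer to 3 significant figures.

Density deficit of the surface layer: 1027.49 − 1025.67 = 1.82 kg m⁻³.
Required change = 1.82 / 0.256 = 7.11 °C.

7.11 °C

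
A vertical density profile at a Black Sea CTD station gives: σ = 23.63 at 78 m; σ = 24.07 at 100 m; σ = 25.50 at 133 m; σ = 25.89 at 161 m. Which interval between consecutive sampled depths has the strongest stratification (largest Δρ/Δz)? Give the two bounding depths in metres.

100–133 m

Compute the density gradient over each adjacent pair:
  78–100 m: Δρ/Δz = 0.44/22 = 0.020 kg m⁻⁴
  100–133 m: Δρ/Δz = 1.43/33 = 0.043 kg m⁻⁴
  133–161 m: Δρ/Δz = 0.39/28 = 0.014 kg m⁻⁴
The largest gradient is in the 100–133 m interval — the pycnocline.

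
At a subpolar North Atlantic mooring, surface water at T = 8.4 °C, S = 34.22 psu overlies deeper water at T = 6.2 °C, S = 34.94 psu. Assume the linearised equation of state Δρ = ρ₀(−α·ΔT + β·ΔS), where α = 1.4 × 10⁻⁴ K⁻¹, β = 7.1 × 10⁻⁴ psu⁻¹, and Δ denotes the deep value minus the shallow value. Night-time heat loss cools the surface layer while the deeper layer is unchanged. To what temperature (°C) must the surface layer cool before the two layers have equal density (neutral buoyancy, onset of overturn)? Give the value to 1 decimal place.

Neutral buoyancy requires Δρ = 0, i.e. −α(T_deep − T_surf′) + β(S_deep − S_surf) = 0.
T_surf′ = T_deep − (β/α)·ΔS = 6.2 − (7.1 × 10⁻⁴/1.4 × 10⁻⁴)·(+0.72) = 2.549 °C.
Cooling required: 8.4 − (2.549) = 5.851 °C.

2.5 °C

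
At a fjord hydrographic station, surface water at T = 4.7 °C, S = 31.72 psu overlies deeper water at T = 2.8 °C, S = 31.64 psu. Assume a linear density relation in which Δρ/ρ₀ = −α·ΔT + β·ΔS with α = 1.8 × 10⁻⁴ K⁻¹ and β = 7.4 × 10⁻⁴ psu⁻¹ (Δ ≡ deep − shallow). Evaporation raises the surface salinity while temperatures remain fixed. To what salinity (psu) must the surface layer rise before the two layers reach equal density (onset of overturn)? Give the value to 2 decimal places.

Neutral buoyancy requires −α(T_deep − T_surf) + β(S_deep − S_surf′) = 0.
S_surf′ = S_deep − (α/β)·ΔT = 31.64 − (1.8 × 10⁻⁴/7.4 × 10⁻⁴)·(-1.9) = 32.1022 psu.
Increase required: 32.1022 − 31.72 = 0.3822 psu.

32.10 psu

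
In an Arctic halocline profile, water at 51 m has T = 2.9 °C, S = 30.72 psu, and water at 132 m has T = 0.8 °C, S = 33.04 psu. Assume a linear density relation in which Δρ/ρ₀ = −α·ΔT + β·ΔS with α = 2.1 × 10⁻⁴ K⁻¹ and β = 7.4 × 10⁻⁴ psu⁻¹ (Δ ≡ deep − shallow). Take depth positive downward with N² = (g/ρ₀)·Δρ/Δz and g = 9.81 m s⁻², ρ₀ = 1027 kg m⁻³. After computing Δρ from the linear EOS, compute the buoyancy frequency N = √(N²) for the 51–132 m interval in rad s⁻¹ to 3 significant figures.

0.0162 rad s⁻¹

ΔT = -2.1 K, ΔS = +2.32 psu (deep − shallow).
Δρ/ρ₀ = −αΔT + βΔS = 4.41 × 10⁻⁴ + 1.7168 × 10⁻³ = 2.1578 × 10⁻³, so Δρ ≈ 2.216 kg m⁻³.
N² = (g/ρ₀)·Δρ/Δz = g·(Δρ/ρ₀)/Δz = 9.81 × 2.1578 × 10⁻³ / 81 = 2.6133 × 10⁻⁴ s⁻².
N = √(2.6133 × 10⁻⁴) = 0.016166 rad s⁻¹ ≈ 0.0162 rad s⁻¹.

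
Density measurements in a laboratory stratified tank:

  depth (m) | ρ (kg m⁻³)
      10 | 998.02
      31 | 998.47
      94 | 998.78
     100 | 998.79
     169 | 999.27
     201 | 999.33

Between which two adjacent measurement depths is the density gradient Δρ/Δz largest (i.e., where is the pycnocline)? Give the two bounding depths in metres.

10–31 m

Compute the density gradient over each adjacent pair:
  10–31 m: Δρ/Δz = 0.45/21 = 0.021 kg m⁻⁴
  31–94 m: Δρ/Δz = 0.31/63 = 4.9 × 10⁻³ kg m⁻⁴
  94–100 m: Δρ/Δz = 0.01/6 = 1.7 × 10⁻³ kg m⁻⁴
  100–169 m: Δρ/Δz = 0.48/69 = 7.0 × 10⁻³ kg m⁻⁴
  169–201 m: Δρ/Δz = 0.06/32 = 1.9 × 10⁻³ kg m⁻⁴
The largest gradient is in the 10–31 m interval — the pycnocline.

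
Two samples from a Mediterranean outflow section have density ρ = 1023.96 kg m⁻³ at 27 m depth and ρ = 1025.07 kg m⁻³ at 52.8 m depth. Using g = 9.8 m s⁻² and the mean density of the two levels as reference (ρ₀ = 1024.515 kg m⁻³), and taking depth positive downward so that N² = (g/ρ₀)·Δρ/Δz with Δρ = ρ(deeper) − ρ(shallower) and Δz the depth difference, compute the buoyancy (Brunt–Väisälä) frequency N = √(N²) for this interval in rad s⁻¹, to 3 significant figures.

Δρ = 1025.07 − 1023.96 = 1.11 kg m⁻³ over Δz = 52.8 − 27 = 25.8 m.
N² = (9.8/1024.515) × (1.11/25.8) = 4.1154 × 10⁻⁴ s⁻².
N = √(4.1154 × 10⁻⁴) = 0.020286 rad s⁻¹ ≈ 0.0203 rad s⁻¹.

0.0203 rad s⁻¹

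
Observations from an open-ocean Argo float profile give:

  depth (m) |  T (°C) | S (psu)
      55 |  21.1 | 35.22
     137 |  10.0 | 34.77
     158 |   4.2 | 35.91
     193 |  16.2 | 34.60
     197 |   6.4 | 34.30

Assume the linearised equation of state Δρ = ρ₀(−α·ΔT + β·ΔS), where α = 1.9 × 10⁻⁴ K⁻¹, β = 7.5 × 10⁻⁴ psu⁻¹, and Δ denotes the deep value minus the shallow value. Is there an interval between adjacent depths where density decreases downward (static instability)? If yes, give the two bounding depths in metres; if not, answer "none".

158–193 m

Evaluate Δρ/ρ₀ = −αΔT + βΔS across each adjacent pair:
  55–137 m: −αΔT+βΔS = −(1.9 × 10⁻⁴)(-11.1)+(7.5 × 10⁻⁴)(-0.45) = 1.8 × 10⁻³ → stable
  137–158 m: −αΔT+βΔS = −(1.9 × 10⁻⁴)(-5.8)+(7.5 × 10⁻⁴)(+1.14) = 2.0 × 10⁻³ → stable
  158–193 m: −αΔT+βΔS = −(1.9 × 10⁻⁴)(+12.0)+(7.5 × 10⁻⁴)(-1.31) = -3.3 × 10⁻³ → UNSTABLE
  193–197 m: −αΔT+βΔS = −(1.9 × 10⁻⁴)(-9.8)+(7.5 × 10⁻⁴)(-0.30) = 1.6 × 10⁻³ → stable
The 158–193 m interval has Δρ < 0: lighter water underlies denser water.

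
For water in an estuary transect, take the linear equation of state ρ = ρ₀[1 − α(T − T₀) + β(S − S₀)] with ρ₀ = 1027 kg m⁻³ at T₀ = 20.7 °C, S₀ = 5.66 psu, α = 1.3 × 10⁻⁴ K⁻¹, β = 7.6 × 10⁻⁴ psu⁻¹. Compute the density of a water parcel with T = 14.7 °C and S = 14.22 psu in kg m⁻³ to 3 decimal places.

T − T₀ = -6.0 K, S − S₀ = +8.56 psu.
Bracket = 1 − α·(-6.0) + β·(+8.56) = 1 + (7.2856 × 10⁻³) = 1.0072856.
ρ = 1027 × 1.0072856 = 1034.482 kg m⁻³.

1034.482 kg m⁻³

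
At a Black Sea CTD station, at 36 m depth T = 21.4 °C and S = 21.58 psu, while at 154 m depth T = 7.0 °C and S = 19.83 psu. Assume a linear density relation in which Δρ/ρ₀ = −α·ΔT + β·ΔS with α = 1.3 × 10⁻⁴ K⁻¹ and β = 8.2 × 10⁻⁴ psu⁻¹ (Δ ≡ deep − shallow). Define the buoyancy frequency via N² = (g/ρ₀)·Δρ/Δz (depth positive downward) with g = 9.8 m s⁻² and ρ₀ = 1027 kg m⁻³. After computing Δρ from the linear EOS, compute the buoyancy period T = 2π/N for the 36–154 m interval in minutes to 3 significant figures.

17.4 min

ΔT = -14.4 K, ΔS = -1.75 psu (deep − shallow).
Δρ/ρ₀ = −αΔT + βΔS = 1.872 × 10⁻³ − 1.435 × 10⁻³ = 4.37 × 10⁻⁴, so Δρ ≈ 0.4488 kg m⁻³.
N² = (g/ρ₀)·Δρ/Δz = g·(Δρ/ρ₀)/Δz = 9.8 × 4.37 × 10⁻⁴ / 118 = 3.6293 × 10⁻⁵ s⁻².
N = √(3.6293 × 10⁻⁵) = 6.0244 × 10⁻³ rad s⁻¹ → T = 2π/N = 1.0430 × 10³ s = 17.383 min ≈ 17.4 min.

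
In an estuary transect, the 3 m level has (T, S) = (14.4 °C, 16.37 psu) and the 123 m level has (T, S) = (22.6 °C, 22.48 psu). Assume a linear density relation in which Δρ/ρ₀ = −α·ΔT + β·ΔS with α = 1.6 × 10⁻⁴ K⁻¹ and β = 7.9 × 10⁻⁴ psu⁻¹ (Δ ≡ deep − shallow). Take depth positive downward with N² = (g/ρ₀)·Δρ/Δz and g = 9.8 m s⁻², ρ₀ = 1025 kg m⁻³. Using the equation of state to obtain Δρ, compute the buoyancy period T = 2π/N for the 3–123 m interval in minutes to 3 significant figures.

ΔT = +8.2 K, ΔS = +6.11 psu (deep − shallow).
Δρ/ρ₀ = −αΔT + βΔS = -1.312 × 10⁻³ + 4.8269 × 10⁻³ = 3.5149 × 10⁻³, so Δρ ≈ 3.603 kg m⁻³.
N² = (g/ρ₀)·Δρ/Δz = g·(Δρ/ρ₀)/Δz = 9.8 × 3.5149 × 10⁻³ / 120 = 2.8705 × 10⁻⁴ s⁻².
N = √(2.8705 × 10⁻⁴) = 0.016943 rad s⁻¹ → T = 2π/N = 370.84 s = 6.1807 min ≈ 6.18 min.

6.18 min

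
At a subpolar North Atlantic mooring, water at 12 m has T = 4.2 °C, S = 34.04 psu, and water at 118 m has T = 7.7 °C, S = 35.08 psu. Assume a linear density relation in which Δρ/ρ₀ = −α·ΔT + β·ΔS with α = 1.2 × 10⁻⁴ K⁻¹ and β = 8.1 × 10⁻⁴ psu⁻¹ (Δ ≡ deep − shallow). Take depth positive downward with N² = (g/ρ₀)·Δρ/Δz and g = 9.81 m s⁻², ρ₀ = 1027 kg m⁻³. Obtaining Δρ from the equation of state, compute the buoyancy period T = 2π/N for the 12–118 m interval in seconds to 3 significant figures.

1.00 × 10³ s

ΔT = +3.5 K, ΔS = +1.04 psu (deep − shallow).
Δρ/ρ₀ = −αΔT + βΔS = -4.20 × 10⁻⁴ + 8.424 × 10⁻⁴ = 4.224 × 10⁻⁴, so Δρ ≈ 0.4338 kg m⁻³.
N² = (g/ρ₀)·Δρ/Δz = g·(Δρ/ρ₀)/Δz = 9.81 × 4.224 × 10⁻⁴ / 106 = 3.9092 × 10⁻⁵ s⁻².
N = √(3.9092 × 10⁻⁵) = 6.2524 × 10⁻³ rad s⁻¹ → T = 2π/N = 1.0049 × 10³ s ≈ 1.00 × 10³ s.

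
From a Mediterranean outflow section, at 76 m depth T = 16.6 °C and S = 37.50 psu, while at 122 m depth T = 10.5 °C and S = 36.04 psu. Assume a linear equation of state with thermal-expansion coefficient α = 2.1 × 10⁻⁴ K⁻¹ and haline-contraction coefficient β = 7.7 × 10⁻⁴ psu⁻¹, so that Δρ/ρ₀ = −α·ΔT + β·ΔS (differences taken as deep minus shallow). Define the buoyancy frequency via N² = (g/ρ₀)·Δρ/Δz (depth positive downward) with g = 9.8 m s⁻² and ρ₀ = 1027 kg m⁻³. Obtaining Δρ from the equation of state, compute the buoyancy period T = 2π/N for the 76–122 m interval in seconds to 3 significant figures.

1.09 × 10³ s

ΔT = -6.1 K, ΔS = -1.46 psu (deep − shallow).
Δρ/ρ₀ = −αΔT + βΔS = 1.281 × 10⁻³ − 1.1242 × 10⁻³ = 1.568 × 10⁻⁴, so Δρ ≈ 0.1610 kg m⁻³.
N² = (g/ρ₀)·Δρ/Δz = g·(Δρ/ρ₀)/Δz = 9.8 × 1.568 × 10⁻⁴ / 46 = 3.3405 × 10⁻⁵ s⁻².
N = √(3.3405 × 10⁻⁵) = 5.7797 × 10⁻³ rad s⁻¹ → T = 2π/N = 1.0871 × 10³ s ≈ 1.09 × 10³ s.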